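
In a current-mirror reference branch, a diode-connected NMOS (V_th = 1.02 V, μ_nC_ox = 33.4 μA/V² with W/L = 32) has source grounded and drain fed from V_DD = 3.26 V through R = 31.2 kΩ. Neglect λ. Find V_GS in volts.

V_GS = 1.36 V

With gate tied to drain, V_GS = V_DS ≥ V_GS − V_th, so the device is in saturation.
k_n = μ_nC_ox · (W/L) = 1.069 mA/V².
KCL at the drain: ½ k_n (V_GS − V_th)² = (V_DD − V_GS)/R.
Let x = V_GS − 1.02. Then 16.7 x² + x − 2.24 = 0, giving x = 0.338 V (positive root), so V_GS = 1.36 V.
I_D = (V_DD − V_GS)/R = (3.26 − 1.36) / 31.2 = 0.061 mA.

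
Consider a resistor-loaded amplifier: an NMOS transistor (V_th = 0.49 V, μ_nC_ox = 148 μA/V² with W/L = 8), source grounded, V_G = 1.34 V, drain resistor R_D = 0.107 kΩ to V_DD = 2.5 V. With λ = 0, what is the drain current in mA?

I_D = 0.428 mA

V_GS = V_G = 1.34 V, so V_ov = 1.34 − 0.49 = 0.85 V.
k_n = μ_nC_ox · (W/L) = 1.184 mA/V².
Assume saturation: I_D = ½ k_n V_ov² = 0.5 × 1.184 × 0.85² = 0.428 mA, giving V_DS = V_DD − I_D R_D = 2.5 − 0.428 × 0.107 = 2.45 V.
V_DS = 2.45 V ≥ V_ov = 0.85 V, confirming saturation.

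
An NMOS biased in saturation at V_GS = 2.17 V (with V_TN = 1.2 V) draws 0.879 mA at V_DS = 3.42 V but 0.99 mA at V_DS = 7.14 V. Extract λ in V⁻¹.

λ = 0.0384 V⁻¹

With V_GS fixed, I_D ∝ (1 + λ V_DS) in saturation, so I_D2/I_D1 = (1 + λ V_DS2)/(1 + λ V_DS1).
0.99/0.879 = 1.126 = (1 + 7.14 λ)/(1 + 3.42 λ).
Solving: λ (I_D1 V_DS2 − I_D2 V_DS1) = I_D2 − I_D1, so λ = (0.99 − 0.879) / (0.879 × 7.14 − 0.99 × 3.42) = 0.111 / 2.89 = 0.0384 V⁻¹.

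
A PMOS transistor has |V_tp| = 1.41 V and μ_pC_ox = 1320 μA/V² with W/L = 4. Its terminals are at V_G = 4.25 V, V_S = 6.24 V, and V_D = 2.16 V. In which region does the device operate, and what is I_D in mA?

Saturation; I_D = 0.888 mA

V_SG = V_S − V_G = 6.24 − 4.25 = 1.99 V; V_SD = V_S − V_D = 6.24 − 2.16 = 4.08 V.
k_p = μ_pC_ox · (W/L) = 5.28 mA/V².
V_ov = V_SG − |V_tp| = 1.99 − 1.41 = 0.58 V.
Since V_SD = 4.08 V ≥ V_ov = 0.58 V, the device is in saturation.
I_D = ½ k_p V_ov² = 0.5 × 5.28 × 0.58² = 0.888 mA.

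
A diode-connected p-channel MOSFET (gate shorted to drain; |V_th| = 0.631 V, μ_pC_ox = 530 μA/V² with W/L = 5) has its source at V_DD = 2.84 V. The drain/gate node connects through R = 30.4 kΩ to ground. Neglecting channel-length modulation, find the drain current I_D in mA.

With gate tied to drain, V_SG = V_SD ≥ V_SG − |V_th|, so the device is in saturation.
k_p = μ_pC_ox · (W/L) = 2.65 mA/V².
KCL at the drain: ½ k_p (V_SG − |V_th|)² = (V_DD − V_SG)/R.
Let x = V_SG − 0.631. Then 40.3 x² + x − 2.209 = 0, giving x = 0.222 V (positive root), so V_SG = 0.853 V.
I_D = (V_DD − V_SG)/R = (2.84 − 0.853) / 30.4 = 0.0654 mA.

I_D = 0.0654 mA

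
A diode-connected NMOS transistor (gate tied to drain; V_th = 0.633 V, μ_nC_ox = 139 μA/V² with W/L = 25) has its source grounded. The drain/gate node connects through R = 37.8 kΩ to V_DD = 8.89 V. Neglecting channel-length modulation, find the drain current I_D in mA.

I_D = 0.209 mA

With gate tied to drain, V_GS = V_DS ≥ V_GS − V_th, so the device is in saturation.
k_n = μ_nC_ox · (W/L) = 3.475 mA/V².
KCL at the drain: ½ k_n (V_GS − V_th)² = (V_DD − V_GS)/R.
Let x = V_GS − 0.633. Then 65.7 x² + x − 8.257 = 0, giving x = 0.347 V (positive root), so V_GS = 0.98 V.
I_D = (V_DD − V_GS)/R = (8.89 − 0.98) / 37.8 = 0.209 mA.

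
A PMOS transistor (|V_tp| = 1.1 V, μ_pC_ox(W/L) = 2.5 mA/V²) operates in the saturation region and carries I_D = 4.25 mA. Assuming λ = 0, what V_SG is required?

V_SG = 2.94 V

In saturation I_D = ½ k_p (V_SG − |V_tp|)², so V_SG − |V_tp| = √(2 I_D / k_p) = √(2 × 4.25 / 2.5) = 1.84 V.
V_SG = 1.1 + 1.84 = 2.94 V.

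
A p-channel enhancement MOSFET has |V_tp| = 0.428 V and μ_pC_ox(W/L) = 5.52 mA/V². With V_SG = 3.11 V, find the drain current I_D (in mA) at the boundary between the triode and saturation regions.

At the boundary V_SD = V_ov = V_SG − |V_tp| = 3.11 − 0.428 = 2.68 V.
I_D = ½ k_p V_ov² = 0.5 × 5.52 × 2.68² = 19.9 mA.

I_D = 19.9 mA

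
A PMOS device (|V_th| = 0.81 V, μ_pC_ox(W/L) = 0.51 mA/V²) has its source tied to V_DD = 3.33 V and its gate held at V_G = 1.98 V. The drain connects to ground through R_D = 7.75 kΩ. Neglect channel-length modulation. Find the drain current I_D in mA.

V_SG = V_DD − V_G = 3.33 − 1.98 = 1.35 V, so V_ov = 1.35 − 0.81 = 0.54 V.
Assume saturation: I_D = ½ k_p V_ov² = 0.5 × 0.51 × 0.54² = 0.0744 mA, giving V_SD = V_DD − I_D R_D = 3.33 − 0.0744 × 7.75 = 2.75 V.
V_SD = 2.75 V ≥ V_ov = 0.54 V, confirming saturation.

I_D = 0.0744 mA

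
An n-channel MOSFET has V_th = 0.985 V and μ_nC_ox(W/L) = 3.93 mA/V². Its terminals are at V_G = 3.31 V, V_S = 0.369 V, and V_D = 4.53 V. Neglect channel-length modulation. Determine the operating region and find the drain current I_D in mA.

V_GS = V_G − V_S = 3.31 − 0.369 = 2.94 V; V_DS = V_D − V_S = 4.53 − 0.369 = 4.16 V.
V_ov = V_GS − V_th = 2.94 − 0.985 = 1.96 V.
Since V_DS = 4.16 V ≥ V_ov = 1.96 V, the device is in saturation.
I_D = ½ k_n V_ov² = 0.5 × 3.93 × 1.96² = 7.52 mA.

Saturation; I_D = 7.52 mA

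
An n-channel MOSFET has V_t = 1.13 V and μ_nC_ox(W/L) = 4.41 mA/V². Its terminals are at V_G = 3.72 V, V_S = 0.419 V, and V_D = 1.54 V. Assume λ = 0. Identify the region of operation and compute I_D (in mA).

Triode; I_D = 7.96 mA

V_GS = V_G − V_S = 3.72 − 0.419 = 3.3 V; V_DS = V_D − V_S = 1.54 − 0.419 = 1.12 V.
V_ov = V_GS − V_t = 3.3 − 1.13 = 2.17 V.
Since V_DS = 1.12 V < V_ov = 2.17 V, the device is in the triode region.
I_D = k_n [V_ov · V_DS − ½ V_DS²] = 4.41 × [2.17 × 1.12 − 0.5 × 1.12²] = 7.96 mA.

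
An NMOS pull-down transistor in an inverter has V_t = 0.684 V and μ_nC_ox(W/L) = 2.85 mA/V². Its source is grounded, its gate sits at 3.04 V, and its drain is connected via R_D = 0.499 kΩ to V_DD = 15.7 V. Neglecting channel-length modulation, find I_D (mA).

V_GS = V_G = 3.04 V, so V_ov = 3.04 − 0.684 = 2.36 V.
Assume saturation: I_D = ½ k_n V_ov² = 0.5 × 2.85 × 2.36² = 7.91 mA, giving V_DS = V_DD − I_D R_D = 15.7 − 7.91 × 0.499 = 11.8 V.
V_DS = 11.8 V ≥ V_ov = 2.36 V, confirming saturation.

I_D = 7.91 mA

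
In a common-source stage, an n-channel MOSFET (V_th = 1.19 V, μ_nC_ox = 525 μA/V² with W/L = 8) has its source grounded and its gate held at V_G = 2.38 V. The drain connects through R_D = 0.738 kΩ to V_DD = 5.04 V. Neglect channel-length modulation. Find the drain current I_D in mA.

V_GS = V_G = 2.38 V, so V_ov = 2.38 − 1.19 = 1.19 V.
k_n = μ_nC_ox · (W/L) = 4.2 mA/V².
Assume saturation: I_D = ½ k_n V_ov² = 0.5 × 4.2 × 1.19² = 2.97 mA, giving V_DS = V_DD − I_D R_D = 5.04 − 2.97 × 0.738 = 2.85 V.
V_DS = 2.85 V ≥ V_ov = 1.19 V, confirming saturation.

I_D = 2.97 mA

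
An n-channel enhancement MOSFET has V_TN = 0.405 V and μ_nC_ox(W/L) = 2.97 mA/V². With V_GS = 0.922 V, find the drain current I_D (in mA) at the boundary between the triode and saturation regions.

At the boundary V_DS = V_ov = V_GS − V_TN = 0.922 − 0.405 = 0.517 V.
I_D = ½ k_n V_ov² = 0.5 × 2.97 × 0.517² = 0.397 mA.

I_D = 0.397 mA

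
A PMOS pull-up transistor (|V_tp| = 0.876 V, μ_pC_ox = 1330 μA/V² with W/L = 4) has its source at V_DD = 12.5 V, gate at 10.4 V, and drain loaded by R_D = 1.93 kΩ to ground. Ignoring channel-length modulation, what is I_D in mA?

V_SG = V_DD − V_G = 12.5 − 10.4 = 2.1 V, so V_ov = 2.1 − 0.876 = 1.22 V.
k_p = μ_pC_ox · (W/L) = 5.32 mA/V².
Assume saturation: I_D = ½ k_p V_ov² = 0.5 × 5.32 × 1.22² = 3.99 mA, giving V_SD = V_DD − I_D R_D = 12.5 − 3.99 × 1.93 = 4.81 V.
V_SD = 4.81 V ≥ V_ov = 1.22 V, confirming saturation.

I_D = 3.99 mA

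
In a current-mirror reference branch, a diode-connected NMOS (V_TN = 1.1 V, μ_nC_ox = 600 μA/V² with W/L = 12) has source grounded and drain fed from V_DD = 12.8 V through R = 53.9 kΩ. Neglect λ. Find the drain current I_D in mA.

I_D = 0.213 mA

With gate tied to drain, V_GS = V_DS ≥ V_GS − V_TN, so the device is in saturation.
k_n = μ_nC_ox · (W/L) = 7.2 mA/V².
KCL at the drain: ½ k_n (V_GS − V_TN)² = (V_DD − V_GS)/R.
Let x = V_GS − 1.1. Then 194 x² + x − 11.7 = 0, giving x = 0.243 V (positive root), so V_GS = 1.34 V.
I_D = (V_DD − V_GS)/R = (12.8 − 1.34) / 53.9 = 0.213 mA.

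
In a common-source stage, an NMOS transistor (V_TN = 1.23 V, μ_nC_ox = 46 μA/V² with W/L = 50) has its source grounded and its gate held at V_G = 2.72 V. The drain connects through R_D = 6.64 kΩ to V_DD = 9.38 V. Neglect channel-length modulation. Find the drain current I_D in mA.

I_D = 1.34 mA

V_GS = V_G = 2.72 V, so V_ov = 2.72 − 1.23 = 1.49 V.
k_n = μ_nC_ox · (W/L) = 2.3 mA/V².
Assume saturation: I_D = ½ k_n V_ov² = 0.5 × 2.3 × 1.49² = 2.55 mA, giving V_DS = V_DD − I_D R_D = 9.38 − 2.55 × 6.64 = -7.57 V.
But -7.57 V < V_ov = 1.49 V, so the device is actually in triode.
In triode I_D = k_n[V_ov V_DS − ½ V_DS²] and I_D = (V_DD − V_DS)/R_D. Equating: 7.64 V_DS² − 23.76 V_DS + 9.38 = 0, giving V_DS = 0.464 V (the root below V_ov).
I_D = (9.38 − 0.464) / 6.64 = 1.34 mA.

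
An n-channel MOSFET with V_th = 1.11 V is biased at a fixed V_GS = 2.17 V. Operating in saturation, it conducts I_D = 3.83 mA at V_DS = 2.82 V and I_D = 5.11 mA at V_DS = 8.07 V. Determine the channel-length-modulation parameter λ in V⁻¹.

λ = 0.0776 V⁻¹

With V_GS fixed, I_D ∝ (1 + λ V_DS) in saturation, so I_D2/I_D1 = (1 + λ V_DS2)/(1 + λ V_DS1).
5.11/3.83 = 1.334 = (1 + 8.07 λ)/(1 + 2.82 λ).
Solving: λ (I_D1 V_DS2 − I_D2 V_DS1) = I_D2 − I_D1, so λ = (5.11 − 3.83) / (3.83 × 8.07 − 5.11 × 2.82) = 1.28 / 16.5 = 0.0776 V⁻¹.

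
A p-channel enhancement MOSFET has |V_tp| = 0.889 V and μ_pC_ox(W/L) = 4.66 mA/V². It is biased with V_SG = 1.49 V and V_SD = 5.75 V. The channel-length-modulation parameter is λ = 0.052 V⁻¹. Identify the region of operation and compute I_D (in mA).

V_ov = V_SG − |V_tp| = 1.49 − 0.889 = 0.601 V.
Since V_SD = 5.75 V ≥ V_ov = 0.601 V, the device is in saturation.
I_D = ½ k_p V_ov² (1 + λ V_SD) = 0.5 × 4.66 × 0.601² × (1 + 0.052 × 5.75) = 1.09 mA.

Saturation; I_D = 1.09 mA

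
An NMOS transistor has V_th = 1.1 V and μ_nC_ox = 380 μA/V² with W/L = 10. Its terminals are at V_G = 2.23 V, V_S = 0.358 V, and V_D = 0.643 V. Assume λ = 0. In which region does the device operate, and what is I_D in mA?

V_GS = V_G − V_S = 2.23 − 0.358 = 1.87 V; V_DS = V_D − V_S = 0.643 − 0.358 = 0.285 V.
k_n = μ_nC_ox · (W/L) = 3.8 mA/V².
V_ov = V_GS − V_th = 1.87 − 1.1 = 0.772 V.
Since V_DS = 0.285 V < V_ov = 0.772 V, the device is in the triode region.
I_D = k_n [V_ov · V_DS − ½ V_DS²] = 3.8 × [0.772 × 0.285 − 0.5 × 0.285²] = 0.682 mA.

Triode; I_D = 0.682 mA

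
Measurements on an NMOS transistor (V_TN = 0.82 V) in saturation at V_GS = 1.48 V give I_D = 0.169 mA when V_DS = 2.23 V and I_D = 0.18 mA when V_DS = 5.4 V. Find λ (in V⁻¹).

With V_GS fixed, I_D ∝ (1 + λ V_DS) in saturation, so I_D2/I_D1 = (1 + λ V_DS2)/(1 + λ V_DS1).
0.18/0.169 = 1.065 = (1 + 5.4 λ)/(1 + 2.23 λ).
Solving: λ (I_D1 V_DS2 − I_D2 V_DS1) = I_D2 − I_D1, so λ = (0.18 − 0.169) / (0.169 × 5.4 − 0.18 × 2.23) = 0.011 / 0.511 = 0.0215 V⁻¹.

λ = 0.0215 V⁻¹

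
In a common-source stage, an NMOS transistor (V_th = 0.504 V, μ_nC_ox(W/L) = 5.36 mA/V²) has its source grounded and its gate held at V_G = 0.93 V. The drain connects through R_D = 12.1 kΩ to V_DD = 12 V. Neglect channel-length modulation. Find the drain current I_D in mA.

V_GS = V_G = 0.93 V, so V_ov = 0.93 − 0.504 = 0.426 V.
Assume saturation: I_D = ½ k_n V_ov² = 0.5 × 5.36 × 0.426² = 0.486 mA, giving V_DS = V_DD − I_D R_D = 12 − 0.486 × 12.1 = 6.12 V.
V_DS = 6.12 V ≥ V_ov = 0.426 V, confirming saturation.

I_D = 0.486 mA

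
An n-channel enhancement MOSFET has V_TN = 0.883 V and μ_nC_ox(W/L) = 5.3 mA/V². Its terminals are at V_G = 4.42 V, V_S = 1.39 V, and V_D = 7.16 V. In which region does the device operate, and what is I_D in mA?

Saturation; I_D = 12.2 mA

V_GS = V_G − V_S = 4.42 − 1.39 = 3.03 V; V_DS = V_D − V_S = 7.16 − 1.39 = 5.77 V.
V_ov = V_GS − V_TN = 3.03 − 0.883 = 2.15 V.
Since V_DS = 5.77 V ≥ V_ov = 2.15 V, the device is in saturation.
I_D = ½ k_n V_ov² = 0.5 × 5.3 × 2.15² = 12.2 mA.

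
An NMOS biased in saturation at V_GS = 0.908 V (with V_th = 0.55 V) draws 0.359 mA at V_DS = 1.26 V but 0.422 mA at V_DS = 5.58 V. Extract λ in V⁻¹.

λ = 0.0428 V⁻¹

With V_GS fixed, I_D ∝ (1 + λ V_DS) in saturation, so I_D2/I_D1 = (1 + λ V_DS2)/(1 + λ V_DS1).
0.422/0.359 = 1.175 = (1 + 5.58 λ)/(1 + 1.26 λ).
Solving: λ (I_D1 V_DS2 − I_D2 V_DS1) = I_D2 − I_D1, so λ = (0.422 − 0.359) / (0.359 × 5.58 − 0.422 × 1.26) = 0.063 / 1.47 = 0.0428 V⁻¹.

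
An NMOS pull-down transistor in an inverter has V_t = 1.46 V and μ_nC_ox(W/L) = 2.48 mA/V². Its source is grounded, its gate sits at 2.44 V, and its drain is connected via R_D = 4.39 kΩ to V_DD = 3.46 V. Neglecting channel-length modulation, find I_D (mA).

V_GS = V_G = 2.44 V, so V_ov = 2.44 − 1.46 = 0.98 V.
Assume saturation: I_D = ½ k_n V_ov² = 0.5 × 2.48 × 0.98² = 1.19 mA, giving V_DS = V_DD − I_D R_D = 3.46 − 1.19 × 4.39 = -1.77 V.
But -1.77 V < V_ov = 0.98 V, so the device is actually in triode.
In triode I_D = k_n[V_ov V_DS − ½ V_DS²] and I_D = (V_DD − V_DS)/R_D. Equating: 5.44 V_DS² − 11.67 V_DS + 3.46 = 0, giving V_DS = 0.355 V (the root below V_ov).
I_D = (3.46 − 0.355) / 4.39 = 0.707 mA.

I_D = 0.707 mA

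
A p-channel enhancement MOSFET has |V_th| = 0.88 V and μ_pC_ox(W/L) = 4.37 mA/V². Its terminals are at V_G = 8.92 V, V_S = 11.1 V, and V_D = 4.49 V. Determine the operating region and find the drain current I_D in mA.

V_SG = V_S − V_G = 11.1 − 8.92 = 2.18 V; V_SD = V_S − V_D = 11.1 − 4.49 = 6.61 V.
V_ov = V_SG − |V_th| = 2.18 − 0.88 = 1.3 V.
Since V_SD = 6.61 V ≥ V_ov = 1.3 V, the device is in saturation.
I_D = ½ k_p V_ov² = 0.5 × 4.37 × 1.3² = 3.69 mA.

Saturation; I_D = 3.69 mA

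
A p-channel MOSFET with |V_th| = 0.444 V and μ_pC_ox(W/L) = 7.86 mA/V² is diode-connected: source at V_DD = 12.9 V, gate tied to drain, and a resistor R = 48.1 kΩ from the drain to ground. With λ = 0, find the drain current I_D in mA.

I_D = 0.254 mA

With gate tied to drain, V_SG = V_SD ≥ V_SG − |V_th|, so the device is in saturation.
KCL at the drain: ½ k_p (V_SG − |V_th|)² = (V_DD − V_SG)/R.
Let x = V_SG − 0.444. Then 189 x² + x − 12.46 = 0, giving x = 0.254 V (positive root), so V_SG = 0.698 V.
I_D = (V_DD − V_SG)/R = (12.9 − 0.698) / 48.1 = 0.254 mA.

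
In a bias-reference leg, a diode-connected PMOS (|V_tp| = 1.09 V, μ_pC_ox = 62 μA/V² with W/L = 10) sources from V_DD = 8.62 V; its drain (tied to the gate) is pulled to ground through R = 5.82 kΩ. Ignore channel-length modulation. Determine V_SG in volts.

V_SG = 2.87 V

With gate tied to drain, V_SG = V_SD ≥ V_SG − |V_tp|, so the device is in saturation.
k_p = μ_pC_ox · (W/L) = 0.62 mA/V².
KCL at the drain: ½ k_p (V_SG − |V_tp|)² = (V_DD − V_SG)/R.
Let x = V_SG − 1.09. Then 1.8 x² + x − 7.53 = 0, giving x = 1.78 V (positive root), so V_SG = 2.87 V.
I_D = (V_DD − V_SG)/R = (8.62 − 2.87) / 5.82 = 0.987 mA.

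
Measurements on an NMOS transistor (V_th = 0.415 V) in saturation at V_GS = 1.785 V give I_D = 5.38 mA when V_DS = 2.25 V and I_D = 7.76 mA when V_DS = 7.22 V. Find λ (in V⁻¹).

With V_GS fixed, I_D ∝ (1 + λ V_DS) in saturation, so I_D2/I_D1 = (1 + λ V_DS2)/(1 + λ V_DS1).
7.76/5.38 = 1.442 = (1 + 7.22 λ)/(1 + 2.25 λ).
Solving: λ (I_D1 V_DS2 − I_D2 V_DS1) = I_D2 − I_D1, so λ = (7.76 − 5.38) / (5.38 × 7.22 − 7.76 × 2.25) = 2.38 / 21.4 = 0.111 V⁻¹.

λ = 0.111 V⁻¹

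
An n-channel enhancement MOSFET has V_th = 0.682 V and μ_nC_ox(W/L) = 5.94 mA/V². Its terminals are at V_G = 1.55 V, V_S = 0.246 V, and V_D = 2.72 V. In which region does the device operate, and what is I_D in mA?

V_GS = V_G − V_S = 1.55 − 0.246 = 1.3 V; V_DS = V_D − V_S = 2.72 − 0.246 = 2.47 V.
V_ov = V_GS − V_th = 1.3 − 0.682 = 0.622 V.
Since V_DS = 2.47 V ≥ V_ov = 0.622 V, the device is in saturation.
I_D = ½ k_n V_ov² = 0.5 × 5.94 × 0.622² = 1.15 mA.

Saturation; I_D = 1.15 mA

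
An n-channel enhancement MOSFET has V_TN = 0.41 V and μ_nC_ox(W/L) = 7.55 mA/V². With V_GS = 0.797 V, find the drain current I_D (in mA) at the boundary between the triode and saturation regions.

At the boundary V_DS = V_ov = V_GS − V_TN = 0.797 − 0.41 = 0.387 V.
I_D = ½ k_n V_ov² = 0.5 × 7.55 × 0.387² = 0.565 mA.

I_D = 0.565 mA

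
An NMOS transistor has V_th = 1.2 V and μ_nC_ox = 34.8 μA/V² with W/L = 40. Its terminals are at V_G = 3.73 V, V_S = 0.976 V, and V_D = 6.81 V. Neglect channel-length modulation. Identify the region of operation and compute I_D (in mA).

Saturation; I_D = 1.68 mA

V_GS = V_G − V_S = 3.73 − 0.976 = 2.75 V; V_DS = V_D − V_S = 6.81 − 0.976 = 5.83 V.
k_n = μ_nC_ox · (W/L) = 1.392 mA/V².
V_ov = V_GS − V_th = 2.75 − 1.2 = 1.55 V.
Since V_DS = 5.83 V ≥ V_ov = 1.55 V, the device is in saturation.
I_D = ½ k_n V_ov² = 0.5 × 1.392 × 1.55² = 1.68 mA.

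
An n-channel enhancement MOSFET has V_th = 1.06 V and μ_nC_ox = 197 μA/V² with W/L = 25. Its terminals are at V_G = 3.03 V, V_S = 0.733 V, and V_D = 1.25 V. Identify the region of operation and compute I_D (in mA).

Triode; I_D = 2.49 mA

V_GS = V_G − V_S = 3.03 − 0.733 = 2.3 V; V_DS = V_D − V_S = 1.25 − 0.733 = 0.517 V.
k_n = μ_nC_ox · (W/L) = 4.925 mA/V².
V_ov = V_GS − V_th = 2.3 − 1.06 = 1.24 V.
Since V_DS = 0.517 V < V_ov = 1.24 V, the device is in the triode region.
I_D = k_n [V_ov · V_DS − ½ V_DS²] = 4.925 × [1.24 × 0.517 − 0.5 × 0.517²] = 2.49 mA.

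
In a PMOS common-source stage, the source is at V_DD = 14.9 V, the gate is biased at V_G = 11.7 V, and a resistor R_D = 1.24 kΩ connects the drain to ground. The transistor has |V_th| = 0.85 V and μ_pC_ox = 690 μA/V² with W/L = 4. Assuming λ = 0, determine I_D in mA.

V_SG = V_DD − V_G = 14.9 − 11.7 = 3.2 V, so V_ov = 3.2 − 0.85 = 2.35 V.
k_p = μ_pC_ox · (W/L) = 2.76 mA/V².
Assume saturation: I_D = ½ k_p V_ov² = 0.5 × 2.76 × 2.35² = 7.62 mA, giving V_SD = V_DD − I_D R_D = 14.9 − 7.62 × 1.24 = 5.45 V.
V_SD = 5.45 V ≥ V_ov = 2.35 V, confirming saturation.

I_D = 7.62 mA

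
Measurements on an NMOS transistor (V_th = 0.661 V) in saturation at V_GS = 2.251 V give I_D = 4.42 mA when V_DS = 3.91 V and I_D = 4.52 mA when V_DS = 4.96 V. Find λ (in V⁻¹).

With V_GS fixed, I_D ∝ (1 + λ V_DS) in saturation, so I_D2/I_D1 = (1 + λ V_DS2)/(1 + λ V_DS1).
4.52/4.42 = 1.023 = (1 + 4.96 λ)/(1 + 3.91 λ).
Solving: λ (I_D1 V_DS2 − I_D2 V_DS1) = I_D2 − I_D1, so λ = (4.52 − 4.42) / (4.42 × 4.96 − 4.52 × 3.91) = 0.1 / 4.25 = 0.0235 V⁻¹.

λ = 0.0235 V⁻¹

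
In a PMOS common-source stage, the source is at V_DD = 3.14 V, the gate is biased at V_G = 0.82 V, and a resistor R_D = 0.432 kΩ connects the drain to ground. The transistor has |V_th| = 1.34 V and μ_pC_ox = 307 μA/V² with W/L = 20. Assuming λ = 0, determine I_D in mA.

I_D = 2.95 mA

V_SG = V_DD − V_G = 3.14 − 0.82 = 2.32 V, so V_ov = 2.32 − 1.34 = 0.98 V.
k_p = μ_pC_ox · (W/L) = 6.14 mA/V².
Assume saturation: I_D = ½ k_p V_ov² = 0.5 × 6.14 × 0.98² = 2.95 mA, giving V_SD = V_DD − I_D R_D = 3.14 − 2.95 × 0.432 = 1.87 V.
V_SD = 1.87 V ≥ V_ov = 0.98 V, confirming saturation.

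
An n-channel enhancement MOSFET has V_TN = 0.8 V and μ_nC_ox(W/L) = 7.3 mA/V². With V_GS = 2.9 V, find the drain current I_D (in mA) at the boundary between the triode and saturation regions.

I_D = 16.1 mA

At the boundary V_DS = V_ov = V_GS − V_TN = 2.9 − 0.8 = 2.1 V.
I_D = ½ k_n V_ov² = 0.5 × 7.3 × 2.1² = 16.1 mA.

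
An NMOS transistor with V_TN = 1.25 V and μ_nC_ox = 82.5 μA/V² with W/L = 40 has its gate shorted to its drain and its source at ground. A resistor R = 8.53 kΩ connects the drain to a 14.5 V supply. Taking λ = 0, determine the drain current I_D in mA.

I_D = 1.44 mA

With gate tied to drain, V_GS = V_DS ≥ V_GS − V_TN, so the device is in saturation.
k_n = μ_nC_ox · (W/L) = 3.3 mA/V².
KCL at the drain: ½ k_n (V_GS − V_TN)² = (V_DD − V_GS)/R.
Let x = V_GS − 1.25. Then 14.1 x² + x − 13.25 = 0, giving x = 0.935 V (positive root), so V_GS = 2.19 V.
I_D = (V_DD − V_GS)/R = (14.5 − 2.19) / 8.53 = 1.44 mA.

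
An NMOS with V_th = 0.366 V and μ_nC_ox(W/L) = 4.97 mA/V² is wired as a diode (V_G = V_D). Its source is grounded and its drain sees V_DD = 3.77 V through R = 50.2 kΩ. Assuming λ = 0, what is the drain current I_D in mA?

I_D = 0.0646 mA

With gate tied to drain, V_GS = V_DS ≥ V_GS − V_th, so the device is in saturation.
KCL at the drain: ½ k_n (V_GS − V_th)² = (V_DD − V_GS)/R.
Let x = V_GS − 0.366. Then 125 x² + x − 3.404 = 0, giving x = 0.161 V (positive root), so V_GS = 0.527 V.
I_D = (V_DD − V_GS)/R = (3.77 − 0.527) / 50.2 = 0.0646 mA.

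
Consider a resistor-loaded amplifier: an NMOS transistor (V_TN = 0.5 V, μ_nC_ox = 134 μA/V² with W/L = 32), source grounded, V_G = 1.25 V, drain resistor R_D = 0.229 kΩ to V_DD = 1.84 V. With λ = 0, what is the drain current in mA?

I_D = 1.21 mA

V_GS = V_G = 1.25 V, so V_ov = 1.25 − 0.5 = 0.75 V.
k_n = μ_nC_ox · (W/L) = 4.288 mA/V².
Assume saturation: I_D = ½ k_n V_ov² = 0.5 × 4.288 × 0.75² = 1.21 mA, giving V_DS = V_DD − I_D R_D = 1.84 − 1.21 × 0.229 = 1.56 V.
V_DS = 1.56 V ≥ V_ov = 0.75 V, confirming saturation.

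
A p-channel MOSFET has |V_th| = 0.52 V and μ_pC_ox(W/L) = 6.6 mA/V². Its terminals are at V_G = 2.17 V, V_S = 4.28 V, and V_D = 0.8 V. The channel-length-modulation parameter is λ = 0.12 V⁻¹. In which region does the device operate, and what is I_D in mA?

V_SG = V_S − V_G = 4.28 − 2.17 = 2.11 V; V_SD = V_S − V_D = 4.28 − 0.8 = 3.48 V.
V_ov = V_SG − |V_th| = 2.11 − 0.52 = 1.59 V.
Since V_SD = 3.48 V ≥ V_ov = 1.59 V, the device is in saturation.
I_D = ½ k_p V_ov² (1 + λ V_SD) = 0.5 × 6.6 × 1.59² × (1 + 0.12 × 3.48) = 11.8 mA.

Saturation; I_D = 11.8 mA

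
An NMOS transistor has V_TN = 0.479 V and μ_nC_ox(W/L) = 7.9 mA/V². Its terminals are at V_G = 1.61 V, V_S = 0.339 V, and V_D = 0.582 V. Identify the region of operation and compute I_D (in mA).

V_GS = V_G − V_S = 1.61 − 0.339 = 1.27 V; V_DS = V_D − V_S = 0.582 − 0.339 = 0.243 V.
V_ov = V_GS − V_TN = 1.27 − 0.479 = 0.792 V.
Since V_DS = 0.243 V < V_ov = 0.792 V, the device is in the triode region.
I_D = k_n [V_ov · V_DS − ½ V_DS²] = 7.9 × [0.792 × 0.243 − 0.5 × 0.243²] = 1.29 mA.

Triode; I_D = 1.29 mA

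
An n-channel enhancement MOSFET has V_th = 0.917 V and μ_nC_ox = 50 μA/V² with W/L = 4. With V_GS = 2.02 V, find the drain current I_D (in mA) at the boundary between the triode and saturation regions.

At the boundary V_DS = V_ov = V_GS − V_th = 2.02 − 0.917 = 1.1 V.
k_n = μ_nC_ox · (W/L) = 0.2 mA/V².
I_D = ½ k_n V_ov² = 0.5 × 0.2 × 1.1² = 0.122 mA.

I_D = 0.122 mA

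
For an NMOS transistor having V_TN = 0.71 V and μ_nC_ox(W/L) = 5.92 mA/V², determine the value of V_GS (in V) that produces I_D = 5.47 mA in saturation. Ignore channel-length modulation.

V_GS = 2.07 V

In saturation I_D = ½ k_n (V_GS − V_TN)², so V_GS − V_TN = √(2 I_D / k_n) = √(2 × 5.47 / 5.92) = 1.36 V.
V_GS = 0.71 + 1.36 = 2.07 V.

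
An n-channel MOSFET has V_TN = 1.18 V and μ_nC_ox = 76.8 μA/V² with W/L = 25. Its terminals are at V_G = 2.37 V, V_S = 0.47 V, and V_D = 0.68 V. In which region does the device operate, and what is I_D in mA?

V_GS = V_G − V_S = 2.37 − 0.47 = 1.9 V; V_DS = V_D − V_S = 0.68 − 0.47 = 0.21 V.
k_n = μ_nC_ox · (W/L) = 1.92 mA/V².
V_ov = V_GS − V_TN = 1.9 − 1.18 = 0.72 V.
Since V_DS = 0.21 V < V_ov = 0.72 V, the device is in the triode region.
I_D = k_n [V_ov · V_DS − ½ V_DS²] = 1.92 × [0.72 × 0.21 − 0.5 × 0.21²] = 0.248 mA.

Triode; I_D = 0.248 mA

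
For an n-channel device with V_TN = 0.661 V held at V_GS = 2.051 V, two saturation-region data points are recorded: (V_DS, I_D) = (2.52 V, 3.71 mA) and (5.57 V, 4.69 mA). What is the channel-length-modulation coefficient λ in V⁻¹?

λ = 0.111 V⁻¹

With V_GS fixed, I_D ∝ (1 + λ V_DS) in saturation, so I_D2/I_D1 = (1 + λ V_DS2)/(1 + λ V_DS1).
4.69/3.71 = 1.264 = (1 + 5.57 λ)/(1 + 2.52 λ).
Solving: λ (I_D1 V_DS2 − I_D2 V_DS1) = I_D2 − I_D1, so λ = (4.69 − 3.71) / (3.71 × 5.57 − 4.69 × 2.52) = 0.98 / 8.85 = 0.111 V⁻¹.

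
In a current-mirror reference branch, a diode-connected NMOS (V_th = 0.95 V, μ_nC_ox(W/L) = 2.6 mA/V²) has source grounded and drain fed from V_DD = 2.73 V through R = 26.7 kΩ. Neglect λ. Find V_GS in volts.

V_GS = 1.16 V

With gate tied to drain, V_GS = V_DS ≥ V_GS − V_th, so the device is in saturation.
KCL at the drain: ½ k_n (V_GS − V_th)² = (V_DD − V_GS)/R.
Let x = V_GS − 0.95. Then 34.7 x² + x − 1.78 = 0, giving x = 0.213 V (positive root), so V_GS = 1.16 V.
I_D = (V_DD − V_GS)/R = (2.73 − 1.16) / 26.7 = 0.0587 mA.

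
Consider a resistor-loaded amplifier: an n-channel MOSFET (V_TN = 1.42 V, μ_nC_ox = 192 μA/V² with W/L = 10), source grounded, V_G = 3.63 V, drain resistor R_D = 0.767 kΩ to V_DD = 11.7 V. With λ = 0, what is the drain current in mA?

I_D = 4.69 mA

V_GS = V_G = 3.63 V, so V_ov = 3.63 − 1.42 = 2.21 V.
k_n = μ_nC_ox · (W/L) = 1.92 mA/V².
Assume saturation: I_D = ½ k_n V_ov² = 0.5 × 1.92 × 2.21² = 4.69 mA, giving V_DS = V_DD − I_D R_D = 11.7 − 4.69 × 0.767 = 8.1 V.
V_DS = 8.1 V ≥ V_ov = 2.21 V, confirming saturation.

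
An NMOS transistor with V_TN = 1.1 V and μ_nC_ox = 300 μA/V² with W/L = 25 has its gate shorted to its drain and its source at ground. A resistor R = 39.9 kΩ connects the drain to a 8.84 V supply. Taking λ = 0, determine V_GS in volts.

With gate tied to drain, V_GS = V_DS ≥ V_GS − V_TN, so the device is in saturation.
k_n = μ_nC_ox · (W/L) = 7.5 mA/V².
KCL at the drain: ½ k_n (V_GS − V_TN)² = (V_DD − V_GS)/R.
Let x = V_GS − 1.1. Then 150 x² + x − 7.74 = 0, giving x = 0.224 V (positive root), so V_GS = 1.32 V.
I_D = (V_DD − V_GS)/R = (8.84 − 1.32) / 39.9 = 0.188 mA.

V_GS = 1.32 V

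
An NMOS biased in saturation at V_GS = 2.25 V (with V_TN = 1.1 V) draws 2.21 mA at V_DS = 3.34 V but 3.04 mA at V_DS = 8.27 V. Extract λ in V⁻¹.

With V_GS fixed, I_D ∝ (1 + λ V_DS) in saturation, so I_D2/I_D1 = (1 + λ V_DS2)/(1 + λ V_DS1).
3.04/2.21 = 1.376 = (1 + 8.27 λ)/(1 + 3.34 λ).
Solving: λ (I_D1 V_DS2 − I_D2 V_DS1) = I_D2 − I_D1, so λ = (3.04 − 2.21) / (2.21 × 8.27 − 3.04 × 3.34) = 0.83 / 8.12 = 0.102 V⁻¹.

λ = 0.102 V⁻¹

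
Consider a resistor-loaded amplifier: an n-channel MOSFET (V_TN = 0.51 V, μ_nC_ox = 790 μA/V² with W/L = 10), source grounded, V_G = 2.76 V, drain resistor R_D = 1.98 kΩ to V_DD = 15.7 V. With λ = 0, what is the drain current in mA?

V_GS = V_G = 2.76 V, so V_ov = 2.76 − 0.51 = 2.25 V.
k_n = μ_nC_ox · (W/L) = 7.9 mA/V².
Assume saturation: I_D = ½ k_n V_ov² = 0.5 × 7.9 × 2.25² = 20 mA, giving V_DS = V_DD − I_D R_D = 15.7 − 20 × 1.98 = -23.9 V.
But -23.9 V < V_ov = 2.25 V, so the device is actually in triode.
In triode I_D = k_n[V_ov V_DS − ½ V_DS²] and I_D = (V_DD − V_DS)/R_D. Equating: 7.82 V_DS² − 36.19 V_DS + 15.7 = 0, giving V_DS = 0.484 V (the root below V_ov).
I_D = (15.7 − 0.484) / 1.98 = 7.68 mA.

I_D = 7.68 mA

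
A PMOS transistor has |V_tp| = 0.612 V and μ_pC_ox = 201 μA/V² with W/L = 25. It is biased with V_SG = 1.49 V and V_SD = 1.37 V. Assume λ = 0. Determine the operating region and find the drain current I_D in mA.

k_p = μ_pC_ox · (W/L) = 5.025 mA/V².
V_ov = V_SG − |V_tp| = 1.49 − 0.612 = 0.878 V.
Since V_SD = 1.37 V ≥ V_ov = 0.878 V, the device is in saturation.
I_D = ½ k_p V_ov² = 0.5 × 5.025 × 0.878² = 1.94 mA.

Saturation; I_D = 1.94 mA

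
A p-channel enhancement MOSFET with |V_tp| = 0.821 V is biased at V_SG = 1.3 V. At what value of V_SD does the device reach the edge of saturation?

The boundary between triode and saturation is V_SD = V_SG − |V_tp| = V_ov.
V_ov = 1.3 − 0.821 = 0.479 V.

V_SD,sat = 0.479 V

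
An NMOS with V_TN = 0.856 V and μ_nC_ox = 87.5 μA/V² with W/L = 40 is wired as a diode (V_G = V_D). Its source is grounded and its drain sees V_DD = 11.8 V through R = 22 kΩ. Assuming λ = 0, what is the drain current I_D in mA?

With gate tied to drain, V_GS = V_DS ≥ V_GS − V_TN, so the device is in saturation.
k_n = μ_nC_ox · (W/L) = 3.5 mA/V².
KCL at the drain: ½ k_n (V_GS − V_TN)² = (V_DD − V_GS)/R.
Let x = V_GS − 0.856. Then 38.5 x² + x − 10.94 = 0, giving x = 0.52 V (positive root), so V_GS = 1.38 V.
I_D = (V_DD − V_GS)/R = (11.8 − 1.38) / 22 = 0.474 mA.

I_D = 0.474 mA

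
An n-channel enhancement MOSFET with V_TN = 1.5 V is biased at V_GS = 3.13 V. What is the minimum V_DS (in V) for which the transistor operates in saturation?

V_DS,sat = 1.63 V

The boundary between triode and saturation is V_DS = V_GS − V_TN = V_ov.
V_ov = 3.13 − 1.5 = 1.63 V.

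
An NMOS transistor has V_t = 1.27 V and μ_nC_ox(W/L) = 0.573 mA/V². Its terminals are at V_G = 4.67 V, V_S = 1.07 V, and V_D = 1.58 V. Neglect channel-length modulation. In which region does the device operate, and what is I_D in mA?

V_GS = V_G − V_S = 4.67 − 1.07 = 3.6 V; V_DS = V_D − V_S = 1.58 − 1.07 = 0.51 V.
V_ov = V_GS − V_t = 3.6 − 1.27 = 2.33 V.
Since V_DS = 0.51 V < V_ov = 2.33 V, the device is in the triode region.
I_D = k_n [V_ov · V_DS − ½ V_DS²] = 0.573 × [2.33 × 0.51 − 0.5 × 0.51²] = 0.606 mA.

Triode; I_D = 0.606 mA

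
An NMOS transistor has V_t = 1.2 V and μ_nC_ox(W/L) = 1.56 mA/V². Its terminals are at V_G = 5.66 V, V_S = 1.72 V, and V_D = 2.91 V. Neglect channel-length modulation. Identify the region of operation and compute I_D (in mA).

Triode; I_D = 3.98 mA

V_GS = V_G − V_S = 5.66 − 1.72 = 3.94 V; V_DS = V_D − V_S = 2.91 − 1.72 = 1.19 V.
V_ov = V_GS − V_t = 3.94 − 1.2 = 2.74 V.
Since V_DS = 1.19 V < V_ov = 2.74 V, the device is in the triode region.
I_D = k_n [V_ov · V_DS − ½ V_DS²] = 1.56 × [2.74 × 1.19 − 0.5 × 1.19²] = 3.98 mA.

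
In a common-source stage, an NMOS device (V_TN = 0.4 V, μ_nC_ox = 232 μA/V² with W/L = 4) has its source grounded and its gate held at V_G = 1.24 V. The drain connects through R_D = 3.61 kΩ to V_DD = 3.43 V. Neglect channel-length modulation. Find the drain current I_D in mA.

I_D = 0.327 mA

V_GS = V_G = 1.24 V, so V_ov = 1.24 − 0.4 = 0.84 V.
k_n = μ_nC_ox · (W/L) = 0.928 mA/V².
Assume saturation: I_D = ½ k_n V_ov² = 0.5 × 0.928 × 0.84² = 0.327 mA, giving V_DS = V_DD − I_D R_D = 3.43 − 0.327 × 3.61 = 2.25 V.
V_DS = 2.25 V ≥ V_ov = 0.84 V, confirming saturation.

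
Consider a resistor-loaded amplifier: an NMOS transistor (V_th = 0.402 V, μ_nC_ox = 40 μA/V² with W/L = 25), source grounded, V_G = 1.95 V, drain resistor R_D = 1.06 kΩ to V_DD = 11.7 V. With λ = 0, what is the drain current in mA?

V_GS = V_G = 1.95 V, so V_ov = 1.95 − 0.402 = 1.55 V.
k_n = μ_nC_ox · (W/L) = 1 mA/V².
Assume saturation: I_D = ½ k_n V_ov² = 0.5 × 1 × 1.55² = 1.2 mA, giving V_DS = V_DD − I_D R_D = 11.7 − 1.2 × 1.06 = 10.4 V.
V_DS = 10.4 V ≥ V_ov = 1.55 V, confirming saturation.

I_D = 1.20 mA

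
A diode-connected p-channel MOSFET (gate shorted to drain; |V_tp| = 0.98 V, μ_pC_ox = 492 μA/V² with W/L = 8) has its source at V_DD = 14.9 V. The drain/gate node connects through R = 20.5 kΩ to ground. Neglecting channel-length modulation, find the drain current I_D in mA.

With gate tied to drain, V_SG = V_SD ≥ V_SG − |V_tp|, so the device is in saturation.
k_p = μ_pC_ox · (W/L) = 3.936 mA/V².
KCL at the drain: ½ k_p (V_SG − |V_tp|)² = (V_DD − V_SG)/R.
Let x = V_SG − 0.98. Then 40.3 x² + x − 13.92 = 0, giving x = 0.575 V (positive root), so V_SG = 1.56 V.
I_D = (V_DD − V_SG)/R = (14.9 − 1.56) / 20.5 = 0.651 mA.

I_D = 0.651 mA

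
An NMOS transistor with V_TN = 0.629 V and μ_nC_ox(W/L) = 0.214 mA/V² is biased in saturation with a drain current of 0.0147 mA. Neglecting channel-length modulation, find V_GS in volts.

In saturation I_D = ½ k_n (V_GS − V_TN)², so V_GS − V_TN = √(2 I_D / k_n) = √(2 × 0.0147 / 0.214) = 0.371 V.
V_GS = 0.629 + 0.371 = 1 V.

V_GS = 1.00 V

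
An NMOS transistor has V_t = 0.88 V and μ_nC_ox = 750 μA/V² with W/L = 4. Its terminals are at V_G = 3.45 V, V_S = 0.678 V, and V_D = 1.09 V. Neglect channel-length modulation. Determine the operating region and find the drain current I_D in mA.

V_GS = V_G − V_S = 3.45 − 0.678 = 2.77 V; V_DS = V_D − V_S = 1.09 − 0.678 = 0.412 V.
k_n = μ_nC_ox · (W/L) = 3 mA/V².
V_ov = V_GS − V_t = 2.77 − 0.88 = 1.89 V.
Since V_DS = 0.412 V < V_ov = 1.89 V, the device is in the triode region.
I_D = k_n [V_ov · V_DS − ½ V_DS²] = 3 × [1.89 × 0.412 − 0.5 × 0.412²] = 2.08 mA.

Triode; I_D = 2.08 mA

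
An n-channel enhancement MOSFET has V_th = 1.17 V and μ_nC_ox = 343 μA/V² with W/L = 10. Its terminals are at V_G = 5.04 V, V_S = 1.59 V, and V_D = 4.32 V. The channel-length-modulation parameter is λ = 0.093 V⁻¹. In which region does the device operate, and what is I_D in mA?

V_GS = V_G − V_S = 5.04 − 1.59 = 3.45 V; V_DS = V_D − V_S = 4.32 − 1.59 = 2.73 V.
k_n = μ_nC_ox · (W/L) = 3.43 mA/V².
V_ov = V_GS − V_th = 3.45 − 1.17 = 2.28 V.
Since V_DS = 2.73 V ≥ V_ov = 2.28 V, the device is in saturation.
I_D = ½ k_n V_ov² (1 + λ V_DS) = 0.5 × 3.43 × 2.28² × (1 + 0.093 × 2.73) = 11.2 mA.

Saturation; I_D = 11.2 mA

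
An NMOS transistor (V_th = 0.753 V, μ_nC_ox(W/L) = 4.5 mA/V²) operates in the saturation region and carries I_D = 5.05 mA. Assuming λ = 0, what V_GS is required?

In saturation I_D = ½ k_n (V_GS − V_th)², so V_GS − V_th = √(2 I_D / k_n) = √(2 × 5.05 / 4.5) = 1.5 V.
V_GS = 0.753 + 1.5 = 2.25 V.

V_GS = 2.25 V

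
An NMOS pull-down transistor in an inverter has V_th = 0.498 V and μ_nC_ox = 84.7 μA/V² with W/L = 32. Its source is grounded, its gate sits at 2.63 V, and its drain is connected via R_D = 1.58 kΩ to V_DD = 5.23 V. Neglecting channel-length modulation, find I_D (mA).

V_GS = V_G = 2.63 V, so V_ov = 2.63 − 0.498 = 2.13 V.
k_n = μ_nC_ox · (W/L) = 2.71 mA/V².
Assume saturation: I_D = ½ k_n V_ov² = 0.5 × 2.71 × 2.13² = 6.16 mA, giving V_DS = V_DD − I_D R_D = 5.23 − 6.16 × 1.58 = -4.5 V.
But -4.5 V < V_ov = 2.13 V, so the device is actually in triode.
In triode I_D = k_n[V_ov V_DS − ½ V_DS²] and I_D = (V_DD − V_DS)/R_D. Equating: 2.14 V_DS² − 10.13 V_DS + 5.23 = 0, giving V_DS = 0.59 V (the root below V_ov).
I_D = (5.23 − 0.59) / 1.58 = 2.94 mA.

I_D = 2.94 mA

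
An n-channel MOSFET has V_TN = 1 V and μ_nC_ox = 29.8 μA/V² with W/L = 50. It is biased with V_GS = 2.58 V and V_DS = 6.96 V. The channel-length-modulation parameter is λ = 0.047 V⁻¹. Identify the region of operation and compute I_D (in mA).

k_n = μ_nC_ox · (W/L) = 1.49 mA/V².
V_ov = V_GS − V_TN = 2.58 − 1 = 1.58 V.
Since V_DS = 6.96 V ≥ V_ov = 1.58 V, the device is in saturation.
I_D = ½ k_n V_ov² (1 + λ V_DS) = 0.5 × 1.49 × 1.58² × (1 + 0.047 × 6.96) = 2.47 mA.

Saturation; I_D = 2.47 mA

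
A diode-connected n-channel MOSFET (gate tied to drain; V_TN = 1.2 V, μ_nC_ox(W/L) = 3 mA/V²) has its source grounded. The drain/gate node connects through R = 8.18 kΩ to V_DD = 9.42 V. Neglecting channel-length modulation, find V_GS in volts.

With gate tied to drain, V_GS = V_DS ≥ V_GS − V_TN, so the device is in saturation.
KCL at the drain: ½ k_n (V_GS − V_TN)² = (V_DD − V_GS)/R.
Let x = V_GS − 1.2. Then 12.3 x² + x − 8.22 = 0, giving x = 0.779 V (positive root), so V_GS = 1.98 V.
I_D = (V_DD − V_GS)/R = (9.42 − 1.98) / 8.18 = 0.91 mA.

V_GS = 1.98 V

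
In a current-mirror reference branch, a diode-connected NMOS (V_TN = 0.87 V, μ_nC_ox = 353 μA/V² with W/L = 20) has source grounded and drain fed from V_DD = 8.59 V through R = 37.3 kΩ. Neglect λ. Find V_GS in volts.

With gate tied to drain, V_GS = V_DS ≥ V_GS − V_TN, so the device is in saturation.
k_n = μ_nC_ox · (W/L) = 7.06 mA/V².
KCL at the drain: ½ k_n (V_GS − V_TN)² = (V_DD − V_GS)/R.
Let x = V_GS − 0.87. Then 132 x² + x − 7.72 = 0, giving x = 0.238 V (positive root), so V_GS = 1.11 V.
I_D = (V_DD − V_GS)/R = (8.59 − 1.11) / 37.3 = 0.201 mA.

V_GS = 1.11 V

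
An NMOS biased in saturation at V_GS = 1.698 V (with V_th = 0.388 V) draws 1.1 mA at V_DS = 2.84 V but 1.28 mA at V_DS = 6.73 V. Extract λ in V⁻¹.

With V_GS fixed, I_D ∝ (1 + λ V_DS) in saturation, so I_D2/I_D1 = (1 + λ V_DS2)/(1 + λ V_DS1).
1.28/1.1 = 1.164 = (1 + 6.73 λ)/(1 + 2.84 λ).
Solving: λ (I_D1 V_DS2 − I_D2 V_DS1) = I_D2 − I_D1, so λ = (1.28 − 1.1) / (1.1 × 6.73 − 1.28 × 2.84) = 0.18 / 3.77 = 0.0478 V⁻¹.

λ = 0.0478 V⁻¹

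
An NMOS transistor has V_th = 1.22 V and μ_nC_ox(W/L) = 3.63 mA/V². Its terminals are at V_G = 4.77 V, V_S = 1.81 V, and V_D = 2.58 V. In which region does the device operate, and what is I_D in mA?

Triode; I_D = 3.79 mA

V_GS = V_G − V_S = 4.77 − 1.81 = 2.96 V; V_DS = V_D − V_S = 2.58 − 1.81 = 0.77 V.
V_ov = V_GS − V_th = 2.96 − 1.22 = 1.74 V.
Since V_DS = 0.77 V < V_ov = 1.74 V, the device is in the triode region.
I_D = k_n [V_ov · V_DS − ½ V_DS²] = 3.63 × [1.74 × 0.77 − 0.5 × 0.77²] = 3.79 mA.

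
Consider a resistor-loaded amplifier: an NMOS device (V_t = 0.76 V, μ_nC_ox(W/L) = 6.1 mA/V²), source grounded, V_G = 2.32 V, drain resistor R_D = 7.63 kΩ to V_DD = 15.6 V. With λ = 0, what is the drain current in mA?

I_D = 2.01 mA

V_GS = V_G = 2.32 V, so V_ov = 2.32 − 0.76 = 1.56 V.
Assume saturation: I_D = ½ k_n V_ov² = 0.5 × 6.1 × 1.56² = 7.42 mA, giving V_DS = V_DD − I_D R_D = 15.6 − 7.42 × 7.63 = -41 V.
But -41 V < V_ov = 1.56 V, so the device is actually in triode.
In triode I_D = k_n[V_ov V_DS − ½ V_DS²] and I_D = (V_DD − V_DS)/R_D. Equating: 23.3 V_DS² − 73.61 V_DS + 15.6 = 0, giving V_DS = 0.228 V (the root below V_ov).
I_D = (15.6 − 0.228) / 7.63 = 2.01 mA.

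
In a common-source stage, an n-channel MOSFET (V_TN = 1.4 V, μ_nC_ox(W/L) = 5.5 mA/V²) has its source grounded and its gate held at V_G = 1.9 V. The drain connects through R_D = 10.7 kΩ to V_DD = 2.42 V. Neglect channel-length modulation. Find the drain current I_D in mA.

V_GS = V_G = 1.9 V, so V_ov = 1.9 − 1.4 = 0.5 V.
Assume saturation: I_D = ½ k_n V_ov² = 0.5 × 5.5 × 0.5² = 0.688 mA, giving V_DS = V_DD − I_D R_D = 2.42 − 0.688 × 10.7 = -4.94 V.
But -4.94 V < V_ov = 0.5 V, so the device is actually in triode.
In triode I_D = k_n[V_ov V_DS − ½ V_DS²] and I_D = (V_DD − V_DS)/R_D. Equating: 29.4 V_DS² − 30.42 V_DS + 2.42 = 0, giving V_DS = 0.0868 V (the root below V_ov).
I_D = (2.42 − 0.0868) / 10.7 = 0.218 mA.

I_D = 0.218 mA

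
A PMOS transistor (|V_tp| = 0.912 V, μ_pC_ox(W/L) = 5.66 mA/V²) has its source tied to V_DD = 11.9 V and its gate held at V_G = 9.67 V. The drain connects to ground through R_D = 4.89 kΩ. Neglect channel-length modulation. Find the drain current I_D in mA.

V_SG = V_DD − V_G = 11.9 − 9.67 = 2.23 V, so V_ov = 2.23 − 0.912 = 1.32 V.
Assume saturation: I_D = ½ k_p V_ov² = 0.5 × 5.66 × 1.32² = 4.92 mA, giving V_SD = V_DD − I_D R_D = 11.9 − 4.92 × 4.89 = -12.1 V.
But -12.1 V < V_ov = 1.32 V, so the device is actually in triode.
In triode I_D = k_p[V_ov V_SD − ½ V_SD²] and I_D = (V_DD − V_SD)/R_D. Equating: 13.8 V_SD² − 37.48 V_SD + 11.9 = 0, giving V_SD = 0.367 V (the root below V_ov).
I_D = (11.9 − 0.367) / 4.89 = 2.36 mA.

I_D = 2.36 mA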